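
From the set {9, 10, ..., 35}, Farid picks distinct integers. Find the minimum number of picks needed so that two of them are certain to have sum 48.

Two chosen integers sum to 48 exactly when both halves of some pair {x, 48−x} with 13 ≤ x ≤ 48−x ≤ 35 are chosen — 11 such pairs.
The remaining 5 elements (those with no distinct partner in range) can never complete a 48-sum, so the worst case takes all of them and one from each pair: 5 + 11 = 16.
By the pigeonhole principle, the 17th integer has to be the second member of some pair, so 16 + 1 = 17.

17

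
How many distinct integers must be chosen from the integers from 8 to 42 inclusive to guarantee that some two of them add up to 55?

Group the elements by complementary pair {x, 55−x}: {13,42}, {14,41}, {15,40}, …, giving 15 two-element pairs and 5 integers whose partner 55−x falls outside [8,42].
Treating each of those 20 groups as a pigeonhole, one can pick one integer per group — 20 integers — with no two summing to 55.
The 21st integer lands in an occupied pair, forcing a sum of 55.

21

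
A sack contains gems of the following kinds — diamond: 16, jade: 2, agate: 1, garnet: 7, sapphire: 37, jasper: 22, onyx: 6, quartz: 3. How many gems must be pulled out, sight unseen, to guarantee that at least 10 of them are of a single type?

47

An adversary could hand out at most 9 gems per type (5 types run out sooner): 9 + 2 + 1 + 7 + 9 + 9 + 6 + 3 = 46 gems and still no type has 10.
One more gem lands in a type already at 9, so 47 draws are enough and 46 are not.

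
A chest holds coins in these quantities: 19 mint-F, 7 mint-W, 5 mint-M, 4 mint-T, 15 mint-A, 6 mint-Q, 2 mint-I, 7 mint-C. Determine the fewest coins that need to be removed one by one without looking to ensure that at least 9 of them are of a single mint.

48

Pigeonhole: the 8 mints are the holes; the coins drawn are the pigeons.
To avoid 9 of any one mint, the worst case takes at most 8 of each mint, or every coin of a mint that has fewer than 8.
That gives 8 + 7 + 5 + 4 + 8 + 6 + 2 + 7 = 47 coins with no mint reaching 9.
The next coin forces some mint to 9, so 47 + 1 = 48.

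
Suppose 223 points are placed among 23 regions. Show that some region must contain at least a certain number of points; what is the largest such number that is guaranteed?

10

The 23 regions are the holes and the 223 points are the pigeons.
If every region held at most 9 points, the total would be at most 23 × 9 = 207, which is less than 223.
So some region holds at least ⌈223/23⌉ = 10 points.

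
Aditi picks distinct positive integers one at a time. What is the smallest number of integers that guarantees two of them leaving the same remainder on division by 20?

21

By the pigeonhole principle, the 20 residue classes mod 20 are the pigeonholes.
With 20 integers one could put 1 in each residue class and have no class reach 2.
The 21st integer pushes some class to 2, so 20·1 + 1 = 21.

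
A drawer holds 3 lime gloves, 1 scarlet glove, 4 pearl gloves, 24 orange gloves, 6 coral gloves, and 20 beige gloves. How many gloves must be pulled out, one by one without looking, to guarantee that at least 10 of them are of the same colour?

33

An adversary could hand out at most 9 gloves per colour (4 colours run out sooner): 3 + 1 + 4 + 9 + 6 + 9 = 32 gloves and still no colour has 10.
By pigeonhole, one more glove lands in a colour already at 9, so 33 draws are enough and 32 are not.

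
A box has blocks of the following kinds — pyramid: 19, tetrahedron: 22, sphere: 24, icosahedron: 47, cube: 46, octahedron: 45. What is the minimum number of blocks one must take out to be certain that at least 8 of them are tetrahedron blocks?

In the worst case for collecting tetrahedron blocks, every non-tetrahedron block comes out first.
There are 19 + 24 + 47 + 46 + 45 = 181 non-tetrahedron blocks altogether.
After those, each further block must be tetrahedron, so 181 + 8 = 189 draws guarantee 8 tetrahedron blocks.

189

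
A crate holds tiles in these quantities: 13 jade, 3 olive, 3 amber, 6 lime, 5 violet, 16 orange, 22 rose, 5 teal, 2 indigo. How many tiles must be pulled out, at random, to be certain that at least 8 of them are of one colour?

By the pigeonhole principle, the 9 colours are the holes; the tiles drawn are the pigeons.
To avoid 8 of any one colour, the worst case takes at most 7 of each colour, or every tile of a colour that has fewer than 7.
That gives 7 + 3 + 3 + 6 + 5 + 7 + 7 + 5 + 2 = 45 tiles with no colour reaching 8.
The next tile forces some colour to 8, so 45 + 1 = 46.

46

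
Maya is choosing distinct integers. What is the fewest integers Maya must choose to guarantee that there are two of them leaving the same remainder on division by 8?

9

By pigeonhole, the 8 residue classes mod 8 are the pigeonholes.
With 8 integers one could put 1 in each residue class and have no class reach 2.
The 9th integer pushes some class to 2, so 8·1 + 1 = 9.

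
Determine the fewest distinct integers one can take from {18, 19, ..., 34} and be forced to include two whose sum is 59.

Two chosen integers sum to 59 exactly when both halves of some pair {x, 59−x} with 25 ≤ x ≤ 59−x ≤ 34 are chosen — 5 such pairs.
The remaining 7 elements (those with no distinct partner in range) can never complete a 59-sum, so the worst case takes all of them and one from each pair: 7 + 5 = 12.
By the pigeonhole principle, the 13th integer has to be the second member of some pair, so 12 + 1 = 13.

13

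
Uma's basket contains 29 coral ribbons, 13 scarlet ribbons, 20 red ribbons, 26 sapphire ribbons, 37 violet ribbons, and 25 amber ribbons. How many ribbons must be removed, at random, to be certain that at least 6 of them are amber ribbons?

In the worst case for collecting amber ribbons, every non-amber ribbon comes out first.
There are 29 + 13 + 20 + 26 + 37 = 125 non-amber ribbons altogether.
After those, each further ribbon must be amber, so 125 + 6 = 131 draws guarantee 6 amber ribbons.

131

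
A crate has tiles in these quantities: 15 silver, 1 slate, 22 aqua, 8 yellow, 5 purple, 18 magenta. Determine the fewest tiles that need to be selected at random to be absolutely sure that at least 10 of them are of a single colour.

By pigeonhole, the 6 colours are the holes; the tiles drawn are the pigeons.
To avoid 10 of any one colour, the worst case takes at most 9 of each colour, or every tile of a colour that has fewer than 9.
That gives 9 + 1 + 9 + 8 + 5 + 9 = 41 tiles with no colour reaching 10.
The next tile forces some colour to 10, so 41 + 1 = 42.

42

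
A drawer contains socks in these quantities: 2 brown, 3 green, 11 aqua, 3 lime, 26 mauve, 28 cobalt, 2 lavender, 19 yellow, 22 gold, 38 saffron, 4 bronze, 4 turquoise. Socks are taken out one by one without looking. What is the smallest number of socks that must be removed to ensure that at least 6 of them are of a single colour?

49

Pigeonhole: put each drawn sock into a box by colour. The largest draw with every box below 6 takes min(count, 5) from each colour; colours with fewer than 5 contribute all they have.
Σ min(cᵢ, 5) = 2 + 3 + 5 + 3 + 5 + 5 + 2 + 5 + 5 + 5 + 4 + 4 = 48.
Draw number 48 + 1 = 49 must push one box to 6.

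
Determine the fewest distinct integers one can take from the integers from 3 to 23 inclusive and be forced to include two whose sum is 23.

Group the elements by complementary pair {x, 23−x}: {3,20}, {4,19}, {5,18}, …, giving 9 two-element pairs and 3 integers whose partner 23−x falls outside [3,23].
Pigeonhole: treating each of those 12 groups as a pigeonhole, one can pick one integer per group — 12 integers — with no two summing to 23.
The 13th integer lands in an occupied pair, forcing a sum of 23.

13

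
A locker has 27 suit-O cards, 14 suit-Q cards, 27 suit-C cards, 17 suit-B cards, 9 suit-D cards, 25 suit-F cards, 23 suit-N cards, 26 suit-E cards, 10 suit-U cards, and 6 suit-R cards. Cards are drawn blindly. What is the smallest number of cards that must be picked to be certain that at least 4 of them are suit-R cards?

182

In the worst case for collecting suit-R cards, every non-suit-R card comes out first.
There are 27 + 14 + 27 + 17 + 9 + 25 + 23 + 26 + 10 = 178 non-suit-R cards altogether.
After those, each further card must be suit-R, so 178 + 4 = 182 draws guarantee 4 suit-R cards.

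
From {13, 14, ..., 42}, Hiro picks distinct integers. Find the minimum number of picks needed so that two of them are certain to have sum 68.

Group the elements by complementary pair {x, 68−x}: {26,42}, {27,41}, {28,40}, …, giving 8 two-element pairs, the single value 34 (it cannot pair with itself since the integers are distinct), and 13 integers whose partner 68−x falls outside [13,42].
By the pigeonhole principle, treating each of those 22 groups as a pigeonhole, one can pick one integer per group — 22 integers — with no two summing to 68.
The 23rd integer lands in an occupied pair, forcing a sum of 68.

23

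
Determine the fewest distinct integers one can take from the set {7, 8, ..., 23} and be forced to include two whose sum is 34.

12

Group the elements by complementary pair {x, 34−x}: {11,23}, {12,22}, {13,21}, …, giving 6 two-element pairs, the single value 17 (it cannot pair with itself since the integers are distinct), and 4 integers whose partner 34−x falls outside [7,23].
Treating each of those 11 groups as a pigeonhole, one can pick one integer per group — 11 integers — with no two summing to 34.
The 12th integer lands in an occupied pair, forcing a sum of 34.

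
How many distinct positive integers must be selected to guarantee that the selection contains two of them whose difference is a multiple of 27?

28

Integers whose pairwise differences are multiples of 27 are exactly those sharing a remainder mod 27. Pigeonhole: the 27 residue classes mod 27 are the pigeonholes.
With 27 integers one could put 1 in each residue class and have no class reach 2.
The 28th integer pushes some class to 2, so 27·1 + 1 = 28.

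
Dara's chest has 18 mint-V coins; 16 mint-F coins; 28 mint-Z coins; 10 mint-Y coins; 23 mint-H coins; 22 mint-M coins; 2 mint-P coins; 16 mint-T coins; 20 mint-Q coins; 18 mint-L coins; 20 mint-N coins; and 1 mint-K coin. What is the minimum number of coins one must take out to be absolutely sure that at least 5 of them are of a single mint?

The 12 mints are the holes; the coins drawn are the pigeons.
To avoid 5 of any one mint, the worst case takes at most 4 of each mint, or every coin of a mint that has fewer than 4.
That gives 4 + 4 + 4 + 4 + 4 + 4 + 2 + 4 + 4 + 4 + 4 + 1 = 43 coins with no mint reaching 5.
The next coin forces some mint to 5, so 43 + 1 = 44.

44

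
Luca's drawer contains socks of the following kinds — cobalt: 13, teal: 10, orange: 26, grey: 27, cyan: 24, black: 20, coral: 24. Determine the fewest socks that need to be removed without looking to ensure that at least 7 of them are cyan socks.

In the worst case for collecting cyan socks, every non-cyan sock comes out first.
There are 13 + 10 + 26 + 27 + 20 + 24 = 120 non-cyan socks altogether.
After those, each further sock must be cyan, so 120 + 7 = 127 draws guarantee 7 cyan socks.

127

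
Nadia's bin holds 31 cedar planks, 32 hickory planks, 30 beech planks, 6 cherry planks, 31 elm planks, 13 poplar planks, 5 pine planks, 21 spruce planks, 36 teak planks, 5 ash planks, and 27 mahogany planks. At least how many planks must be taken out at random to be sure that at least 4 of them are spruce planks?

In the worst case for collecting spruce planks, every non-spruce plank comes out first.
There are 31 + 32 + 30 + 6 + 31 + 13 + 5 + 36 + 5 + 27 = 216 non-spruce planks altogether.
After those, each further plank must be spruce, so 216 + 4 = 220 draws guarantee 4 spruce planks.

220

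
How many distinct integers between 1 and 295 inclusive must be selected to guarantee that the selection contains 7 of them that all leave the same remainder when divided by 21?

The 21 residue classes mod 21 are the pigeonholes.
With 126 integers one could put 6 in each residue class and have no class reach 7.
The 127th integer pushes some class to 7, so 21·6 + 1 = 127.

127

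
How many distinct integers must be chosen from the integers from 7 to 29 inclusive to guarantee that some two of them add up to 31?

Group the elements by complementary pair {x, 31−x}: {7,24}, {8,23}, {9,22}, …, giving 9 two-element pairs and 5 integers whose partner 31−x falls outside [7,29].
Pigeonhole: treating each of those 14 groups as a pigeonhole, one can pick one integer per group — 14 integers — with no two summing to 31.
The 15th integer lands in an occupied pair, forcing a sum of 31.

15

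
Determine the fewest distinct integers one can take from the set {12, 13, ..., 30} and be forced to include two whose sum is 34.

Two chosen integers sum to 34 exactly when both halves of some pair {x, 34−x} with 12 ≤ x ≤ 34−x ≤ 22 are chosen — 5 such pairs.
The remaining 9 elements (those with no distinct partner in range) can never complete a 34-sum, so the worst case takes all of them and one from each pair: 9 + 5 = 14.
Pigeonhole: the 15th integer has to be the second member of some pair, so 14 + 1 = 15.

15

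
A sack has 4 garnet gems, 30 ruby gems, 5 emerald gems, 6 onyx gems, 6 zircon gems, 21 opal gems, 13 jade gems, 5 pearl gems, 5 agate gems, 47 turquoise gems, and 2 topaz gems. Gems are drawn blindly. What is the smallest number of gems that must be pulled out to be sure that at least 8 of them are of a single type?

62

Pigeonhole: put each drawn gem into a box by type. The largest draw with every box below 8 takes min(count, 7) from each type; types with fewer than 7 contribute all they have.
Σ min(cᵢ, 7) = 4 + 7 + 5 + 6 + 6 + 7 + 7 + 5 + 5 + 7 + 2 = 61.
Draw number 61 + 1 = 62 must push one box to 8.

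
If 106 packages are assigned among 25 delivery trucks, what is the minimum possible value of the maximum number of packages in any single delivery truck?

5

Pigeonhole: the 25 delivery trucks are the holes and the 106 packages are the pigeons.
If every delivery truck held at most 4 packages, the total would be at most 25 × 4 = 100, which is less than 106.
So some delivery truck holds at least ⌈106/25⌉ = 5 packages.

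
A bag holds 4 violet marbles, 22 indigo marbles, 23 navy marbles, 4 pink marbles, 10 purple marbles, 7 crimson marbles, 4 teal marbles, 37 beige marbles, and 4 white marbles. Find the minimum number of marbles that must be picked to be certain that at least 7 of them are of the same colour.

47

By pigeonhole, put each drawn marble into a box by colour. The largest draw with every box below 7 takes min(count, 6) from each colour; colours with fewer than 6 contribute all they have.
Σ min(cᵢ, 6) = 4 + 6 + 6 + 4 + 6 + 6 + 4 + 6 + 4 = 46.
Draw number 46 + 1 = 47 must push one box to 7.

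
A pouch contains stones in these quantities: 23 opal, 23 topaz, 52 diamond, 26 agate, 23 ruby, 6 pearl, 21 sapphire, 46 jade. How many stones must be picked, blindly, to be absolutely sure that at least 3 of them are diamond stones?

In the worst case for collecting diamond stones, every non-diamond stone comes out first.
There are 23 + 23 + 26 + 23 + 6 + 21 + 46 = 168 non-diamond stones altogether.
After those, each further stone must be diamond, so 168 + 3 = 171 draws guarantee 3 diamond stones.

171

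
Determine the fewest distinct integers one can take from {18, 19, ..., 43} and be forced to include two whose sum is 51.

19

Group the elements by complementary pair {x, 51−x}: {18,33}, {19,32}, {20,31}, …, giving 8 two-element pairs and 10 integers whose partner 51−x falls outside [18,43].
Treating each of those 18 groups as a pigeonhole, one can pick one integer per group — 18 integers — with no two summing to 51.
The 19th integer lands in an occupied pair, forcing a sum of 51.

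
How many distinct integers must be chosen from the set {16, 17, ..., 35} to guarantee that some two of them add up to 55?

13

Group the elements by complementary pair {x, 55−x}: {20,35}, {21,34}, {22,33}, …, giving 8 two-element pairs and 4 integers whose partner 55−x falls outside [16,35].
Treating each of those 12 groups as a pigeonhole, one can pick one integer per group — 12 integers — with no two summing to 55.
The 13th integer lands in an occupied pair, forcing a sum of 55.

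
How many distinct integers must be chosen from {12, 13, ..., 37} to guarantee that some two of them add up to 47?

15

A set avoiding the sum 47 can contain at most one of each pair {x, 47−x}, plus the 2 elements whose complement lies outside the range.
The integers 24, …, 37 (14 of them) are such a set: any two sum to at least 24+25 = 49 > 47.
By the pigeonhole principle, any 15th integer completes one of the 12 pairs, so 15 choices force a sum of 47.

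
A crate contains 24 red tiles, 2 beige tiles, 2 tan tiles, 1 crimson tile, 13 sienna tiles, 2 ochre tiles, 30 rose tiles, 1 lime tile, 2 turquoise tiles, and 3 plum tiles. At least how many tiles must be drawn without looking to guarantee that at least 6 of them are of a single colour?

An adversary could hand out at most 5 tiles per colour (7 colours run out sooner): 5 + 2 + 2 + 1 + 5 + 2 + 5 + 1 + 2 + 3 = 28 tiles and still no colour has 6.
One more tile lands in a colour already at 5, so 29 draws are enough and 28 are not.

29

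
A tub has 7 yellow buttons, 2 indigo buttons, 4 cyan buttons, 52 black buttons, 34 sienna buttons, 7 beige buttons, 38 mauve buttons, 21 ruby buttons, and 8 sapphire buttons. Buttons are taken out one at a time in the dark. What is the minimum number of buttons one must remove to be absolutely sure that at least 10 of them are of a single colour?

An adversary could hand out at most 9 buttons per colour (5 colours run out sooner): 7 + 2 + 4 + 9 + 9 + 7 + 9 + 9 + 8 = 64 buttons and still no colour has 10.
One more button lands in a colour already at 9, so 65 draws are enough and 64 are not.

65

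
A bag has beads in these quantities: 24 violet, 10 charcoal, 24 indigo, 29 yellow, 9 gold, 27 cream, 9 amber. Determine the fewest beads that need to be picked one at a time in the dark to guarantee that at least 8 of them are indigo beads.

116

In the worst case for collecting indigo beads, every non-indigo bead comes out first.
There are 24 + 10 + 29 + 9 + 27 + 9 = 108 non-indigo beads altogether.
After those, each further bead must be indigo, so 108 + 8 = 116 draws guarantee 8 indigo beads.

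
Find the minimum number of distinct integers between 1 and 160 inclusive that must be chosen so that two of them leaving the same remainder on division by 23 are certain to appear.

24

By pigeonhole, the 23 residue classes mod 23 are the pigeonholes.
With 23 integers one could put 1 in each residue class and have no class reach 2.
The 24th integer pushes some class to 2, so 23·1 + 1 = 24.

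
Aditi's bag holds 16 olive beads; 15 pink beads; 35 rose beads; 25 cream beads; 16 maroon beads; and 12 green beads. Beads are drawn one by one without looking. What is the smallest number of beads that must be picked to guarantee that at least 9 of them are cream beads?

In the worst case for collecting cream beads, every non-cream bead comes out first.
There are 16 + 15 + 35 + 16 + 12 = 94 non-cream beads altogether.
After those, each further bead must be cream, so 94 + 9 = 103 draws guarantee 9 cream beads.

103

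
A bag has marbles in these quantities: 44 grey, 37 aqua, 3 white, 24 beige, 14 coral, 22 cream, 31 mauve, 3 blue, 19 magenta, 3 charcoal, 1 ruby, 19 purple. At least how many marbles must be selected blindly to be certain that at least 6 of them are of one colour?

51

Pigeonhole: the 12 colours are the holes; the marbles drawn are the pigeons.
To avoid 6 of any one colour, the worst case takes at most 5 of each colour, or every marble of a colour that has fewer than 5.
That gives 5 + 5 + 3 + 5 + 5 + 5 + 5 + 3 + 5 + 3 + 1 + 5 = 50 marbles with no colour reaching 6.
The next marble forces some colour to 6, so 50 + 1 = 51.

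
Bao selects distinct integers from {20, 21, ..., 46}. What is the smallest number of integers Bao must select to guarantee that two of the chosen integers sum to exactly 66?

15

A set avoiding the sum 66 can contain at most one of each pair {x, 66−x}, plus the 1 element equal to its own complement.
The integers 33, …, 46 (14 of them) are such a set: any two sum to at least 33+34 = 67 > 66.
Any 15th integer completes one of the 13 pairs, so 15 choices force a sum of 66.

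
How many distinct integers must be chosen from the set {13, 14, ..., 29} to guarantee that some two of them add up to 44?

Two chosen integers sum to 44 exactly when both halves of some pair {x, 44−x} with 15 ≤ x ≤ 44−x ≤ 29 are chosen — 7 such pairs.
The remaining 3 elements (those with no distinct partner in range) can never complete a 44-sum, so the worst case takes all of them and one from each pair: 3 + 7 = 10.
The 11th integer has to be the second member of some pair, so 10 + 1 = 11.

11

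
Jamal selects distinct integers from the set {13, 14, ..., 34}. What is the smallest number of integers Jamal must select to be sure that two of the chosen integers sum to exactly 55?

16

Group the elements by complementary pair {x, 55−x}: {21,34}, {22,33}, {23,32}, …, giving 7 two-element pairs and 8 integers whose partner 55−x falls outside [13,34].
Treating each of those 15 groups as a pigeonhole, one can pick one integer per group — 15 integers — with no two summing to 55.
The 16th integer lands in an occupied pair, forcing a sum of 55.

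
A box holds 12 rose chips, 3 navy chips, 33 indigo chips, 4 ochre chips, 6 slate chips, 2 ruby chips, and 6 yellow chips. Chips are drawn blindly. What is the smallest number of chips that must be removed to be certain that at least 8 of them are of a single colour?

36

Put each drawn chip into a box by colour. The largest draw with every box below 8 takes min(count, 7) from each colour; colours with fewer than 7 contribute all they have.
Σ min(cᵢ, 7) = 7 + 3 + 7 + 4 + 6 + 2 + 6 = 35.
Draw number 35 + 1 = 36 must push one box to 8.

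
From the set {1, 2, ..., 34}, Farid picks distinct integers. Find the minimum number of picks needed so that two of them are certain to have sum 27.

Two chosen integers sum to 27 exactly when both halves of some pair {x, 27−x} with 1 ≤ x ≤ 27−x ≤ 26 are chosen — 13 such pairs.
The remaining 8 elements (those with no distinct partner in range) can never complete a 27-sum, so the worst case takes all of them and one from each pair: 8 + 13 = 21.
By the pigeonhole principle, the 22nd integer has to be the second member of some pair, so 21 + 1 = 22.

22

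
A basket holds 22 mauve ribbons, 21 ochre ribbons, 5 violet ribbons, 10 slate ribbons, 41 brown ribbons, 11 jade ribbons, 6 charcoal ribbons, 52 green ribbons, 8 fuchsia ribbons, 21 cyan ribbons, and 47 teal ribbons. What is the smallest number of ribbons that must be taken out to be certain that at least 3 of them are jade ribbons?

In the worst case for collecting jade ribbons, every non-jade ribbon comes out first.
There are 22 + 21 + 5 + 10 + 41 + 6 + 52 + 8 + 21 + 47 = 233 non-jade ribbons altogether.
After those, each further ribbon must be jade, so 233 + 3 = 236 draws guarantee 3 jade ribbons.

236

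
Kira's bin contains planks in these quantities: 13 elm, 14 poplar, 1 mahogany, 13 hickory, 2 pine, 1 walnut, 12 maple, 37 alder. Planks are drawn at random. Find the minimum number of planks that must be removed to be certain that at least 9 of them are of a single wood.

The 8 woods are the holes; the planks drawn are the pigeons.
To avoid 9 of any one wood, the worst case takes at most 8 of each wood, or every plank of a wood that has fewer than 8.
That gives 8 + 8 + 1 + 8 + 2 + 1 + 8 + 8 = 44 planks with no wood reaching 9.
The next plank forces some wood to 9, so 44 + 1 = 45.

45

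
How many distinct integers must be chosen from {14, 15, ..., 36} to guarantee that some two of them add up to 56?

A set avoiding the sum 56 can contain at most one of each pair {x, 56−x}, plus the 7 elements whose complement lies outside the range or equal to its own complement.
The integers 14, …, 28 (15 of them) are such a set: any two sum to at least 14+15 = 29 and at most 27+28 = 55 < 56.
By the pigeonhole principle, any 16th integer completes one of the 8 pairs, so 16 choices force a sum of 56.

16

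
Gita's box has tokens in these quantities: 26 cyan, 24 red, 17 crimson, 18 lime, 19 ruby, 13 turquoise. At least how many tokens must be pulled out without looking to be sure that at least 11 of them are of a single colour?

By pigeonhole, the 6 colours are the holes; the tokens drawn are the pigeons.
To avoid 11 of any one colour, the worst case takes at most 10 of each colour.
That gives 10 + 10 + 10 + 10 + 10 + 10 = 60 tokens with no colour reaching 11.
The next token forces some colour to 11, so 60 + 1 = 61.

61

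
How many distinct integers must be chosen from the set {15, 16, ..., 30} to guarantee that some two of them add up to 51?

Group the elements by complementary pair {x, 51−x}: {21,30}, {22,29}, {23,28}, …, giving 5 two-element pairs and 6 integers whose partner 51−x falls outside [15,30].
By the pigeonhole principle, treating each of those 11 groups as a pigeonhole, one can pick one integer per group — 11 integers — with no two summing to 51.
The 12th integer lands in an occupied pair, forcing a sum of 51.

12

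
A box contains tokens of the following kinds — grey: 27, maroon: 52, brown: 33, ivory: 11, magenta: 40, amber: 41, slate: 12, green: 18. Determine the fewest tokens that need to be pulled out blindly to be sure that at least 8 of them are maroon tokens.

190

In the worst case for collecting maroon tokens, every non-maroon token comes out first.
There are 27 + 33 + 11 + 40 + 41 + 12 + 18 = 182 non-maroon tokens altogether.
After those, each further token must be maroon, so 182 + 8 = 190 draws guarantee 8 maroon tokens.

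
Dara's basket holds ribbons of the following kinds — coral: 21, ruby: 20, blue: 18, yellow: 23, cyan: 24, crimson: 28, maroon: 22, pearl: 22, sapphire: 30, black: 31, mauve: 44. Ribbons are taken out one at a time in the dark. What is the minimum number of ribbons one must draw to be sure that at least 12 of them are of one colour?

An adversary could hand out at most 11 ribbons per colour: 11 + 11 + 11 + 11 + 11 + 11 + 11 + 11 + 11 + 11 + 11 = 121 ribbons and still no colour has 12.
Pigeonhole: one more ribbon lands in a colour already at 11, so 122 draws are enough and 121 are not.

122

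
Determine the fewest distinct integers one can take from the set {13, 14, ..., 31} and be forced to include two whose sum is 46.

Two chosen integers sum to 46 exactly when both halves of some pair {x, 46−x} with 15 ≤ x ≤ 46−x ≤ 31 are chosen — 8 such pairs.
The remaining 3 elements (those with no distinct partner in range) can never complete a 46-sum, so the worst case takes all of them and one from each pair: 3 + 8 = 11.
The 12th integer has to be the second member of some pair, so 11 + 1 = 12.

12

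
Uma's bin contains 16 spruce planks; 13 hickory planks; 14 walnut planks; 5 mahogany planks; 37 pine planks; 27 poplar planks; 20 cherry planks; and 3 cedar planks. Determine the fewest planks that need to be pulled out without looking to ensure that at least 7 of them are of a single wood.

45

Pigeonhole: put each drawn plank into a box by wood. The largest draw with every box below 7 takes min(count, 6) from each wood; woods with fewer than 6 contribute all they have.
Σ min(cᵢ, 6) = 6 + 6 + 6 + 5 + 6 + 6 + 6 + 3 = 44.
Draw number 44 + 1 = 45 must push one box to 7.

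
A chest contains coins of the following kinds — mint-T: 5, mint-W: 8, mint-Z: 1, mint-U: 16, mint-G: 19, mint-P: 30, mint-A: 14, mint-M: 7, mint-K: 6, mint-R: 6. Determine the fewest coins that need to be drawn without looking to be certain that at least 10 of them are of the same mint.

Put each drawn coin into a box by mint. The largest draw with every box below 10 takes min(count, 9) from each mint; mints with fewer than 9 contribute all they have.
Σ min(cᵢ, 9) = 5 + 8 + 1 + 9 + 9 + 9 + 9 + 7 + 6 + 6 = 69.
Draw number 69 + 1 = 70 must push one box to 10.

70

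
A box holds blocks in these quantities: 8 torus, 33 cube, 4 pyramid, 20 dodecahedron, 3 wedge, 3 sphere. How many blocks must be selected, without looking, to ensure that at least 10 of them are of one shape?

The 6 shapes are the holes; the blocks drawn are the pigeons.
To avoid 10 of any one shape, the worst case takes at most 9 of each shape, or every block of a shape that has fewer than 9.
That gives 8 + 9 + 4 + 9 + 3 + 3 = 36 blocks with no shape reaching 10.
The next block forces some shape to 10, so 36 + 1 = 37.

37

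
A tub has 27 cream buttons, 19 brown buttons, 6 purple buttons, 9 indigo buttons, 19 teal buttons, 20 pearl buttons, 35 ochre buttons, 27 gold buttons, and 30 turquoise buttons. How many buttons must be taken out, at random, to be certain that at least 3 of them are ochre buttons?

160

In the worst case for collecting ochre buttons, every non-ochre button comes out first.
There are 27 + 19 + 6 + 9 + 19 + 20 + 27 + 30 = 157 non-ochre buttons altogether.
After those, each further button must be ochre, so 157 + 3 = 160 draws guarantee 3 ochre buttons.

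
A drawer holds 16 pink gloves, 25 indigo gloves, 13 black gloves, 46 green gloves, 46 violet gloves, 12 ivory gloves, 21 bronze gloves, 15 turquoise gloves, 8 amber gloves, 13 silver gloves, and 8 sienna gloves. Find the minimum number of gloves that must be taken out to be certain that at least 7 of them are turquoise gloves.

In the worst case for collecting turquoise gloves, every non-turquoise glove comes out first.
There are 16 + 25 + 13 + 46 + 46 + 12 + 21 + 8 + 13 + 8 = 208 non-turquoise gloves altogether.
After those, each further glove must be turquoise, so 208 + 7 = 215 draws guarantee 7 turquoise gloves.

215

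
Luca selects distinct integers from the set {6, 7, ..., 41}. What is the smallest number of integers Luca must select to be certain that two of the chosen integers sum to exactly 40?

23

Group the elements by complementary pair {x, 40−x}: {6,34}, {7,33}, {8,32}, …, giving 14 two-element pairs; the single value 20 (it cannot pair with itself since the integers are distinct); and 7 integers whose partner 40−x falls outside [6,41].
By the pigeonhole principle, treating each of those 22 groups as a pigeonhole, one can pick one integer per group — 22 integers — with no two summing to 40.
The 23rd integer lands in an occupied pair, forcing a sum of 40.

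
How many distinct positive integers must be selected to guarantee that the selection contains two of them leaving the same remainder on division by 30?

The 30 residue classes mod 30 are the pigeonholes.
With 30 integers one could put 1 in each residue class and have no class reach 2.
The 31st integer pushes some class to 2, so 30·1 + 1 = 31.

31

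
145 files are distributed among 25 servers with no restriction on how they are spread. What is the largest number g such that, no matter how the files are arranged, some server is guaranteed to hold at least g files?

6

Pigeonhole: the 25 servers are the holes and the 145 files are the pigeons.
If every server held at most 5 files, the total would be at most 25 × 5 = 125, which is less than 145.
So some server holds at least ⌈145/25⌉ = 6 files.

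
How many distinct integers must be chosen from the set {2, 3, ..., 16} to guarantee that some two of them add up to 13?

11

Group the elements by complementary pair {x, 13−x}: {2,11}, {3,10}, {4,9}, …, giving 5 two-element pairs and 5 integers whose partner 13−x falls outside [2,16].
Treating each of those 10 groups as a pigeonhole, one can pick one integer per group — 10 integers — with no two summing to 13.
The 11th integer lands in an occupied pair, forcing a sum of 13.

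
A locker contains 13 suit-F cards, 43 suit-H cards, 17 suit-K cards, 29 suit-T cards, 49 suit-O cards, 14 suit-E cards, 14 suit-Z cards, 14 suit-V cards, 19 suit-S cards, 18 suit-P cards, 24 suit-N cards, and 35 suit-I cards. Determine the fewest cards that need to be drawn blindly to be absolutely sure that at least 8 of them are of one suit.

85

An adversary could hand out at most 7 cards per suit: 7 + 7 + 7 + 7 + 7 + 7 + 7 + 7 + 7 + 7 + 7 + 7 = 84 cards and still no suit has 8.
One more card lands in a suit already at 7, so 85 draws are enough and 84 are not.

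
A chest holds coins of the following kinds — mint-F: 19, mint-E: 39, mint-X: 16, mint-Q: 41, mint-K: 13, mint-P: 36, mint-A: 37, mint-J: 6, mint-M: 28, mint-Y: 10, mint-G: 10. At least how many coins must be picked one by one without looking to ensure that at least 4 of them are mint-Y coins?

249

In the worst case for collecting mint-Y coins, every non-mint-Y coin comes out first.
There are 19 + 39 + 16 + 41 + 13 + 36 + 37 + 6 + 28 + 10 = 245 non-mint-Y coins altogether.
After those, each further coin must be mint-Y, so 245 + 4 = 249 draws guarantee 4 mint-Y coins.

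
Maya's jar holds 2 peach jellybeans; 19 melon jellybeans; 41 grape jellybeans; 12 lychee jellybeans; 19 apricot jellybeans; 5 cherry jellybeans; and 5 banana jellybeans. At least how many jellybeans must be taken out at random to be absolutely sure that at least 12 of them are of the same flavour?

57

Put each drawn jellybean into a box by flavour. The largest draw with every box below 12 takes min(count, 11) from each flavour; flavours with fewer than 11 contribute all they have.
Σ min(cᵢ, 11) = 2 + 11 + 11 + 11 + 11 + 5 + 5 = 56.
Draw number 56 + 1 = 57 must push one box to 12.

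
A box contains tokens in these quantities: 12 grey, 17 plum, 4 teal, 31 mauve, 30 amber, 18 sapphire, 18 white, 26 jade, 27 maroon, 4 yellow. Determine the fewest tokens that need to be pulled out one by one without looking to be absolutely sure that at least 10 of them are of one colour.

81

An adversary could hand out at most 9 tokens per colour (teal, yellow run out sooner): 9 + 9 + 4 + 9 + 9 + 9 + 9 + 9 + 9 + 4 = 80 tokens and still no colour has 10.
Pigeonhole: one more token lands in a colour already at 9, so 81 draws are enough and 80 are not.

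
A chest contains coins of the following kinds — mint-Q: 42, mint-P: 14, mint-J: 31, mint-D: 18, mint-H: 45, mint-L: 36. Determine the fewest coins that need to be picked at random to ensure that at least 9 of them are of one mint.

By the pigeonhole principle, the 6 mints are the holes; the coins drawn are the pigeons.
To avoid 9 of any one mint, the worst case takes at most 8 of each mint.
That gives 8 + 8 + 8 + 8 + 8 + 8 = 48 coins with no mint reaching 9.
The next coin forces some mint to 9, so 48 + 1 = 49.

49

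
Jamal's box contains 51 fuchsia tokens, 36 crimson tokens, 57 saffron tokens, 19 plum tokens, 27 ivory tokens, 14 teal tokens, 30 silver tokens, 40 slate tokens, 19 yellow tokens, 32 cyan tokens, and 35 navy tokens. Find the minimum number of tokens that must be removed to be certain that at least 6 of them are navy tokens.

In the worst case for collecting navy tokens, every non-navy token comes out first.
There are 51 + 36 + 57 + 19 + 27 + 14 + 30 + 40 + 19 + 32 = 325 non-navy tokens altogether.
After those, each further token must be navy, so 325 + 6 = 331 draws guarantee 6 navy tokens.

331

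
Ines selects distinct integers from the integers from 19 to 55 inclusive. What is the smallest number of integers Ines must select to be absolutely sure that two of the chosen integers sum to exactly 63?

Group the elements by complementary pair {x, 63−x}: {19,44}, {20,43}, {21,42}, …, giving 13 two-element pairs and 11 integers whose partner 63−x falls outside [19,55].
By the pigeonhole principle, treating each of those 24 groups as a pigeonhole, one can pick one integer per group — 24 integers — with no two summing to 63.
The 25th integer lands in an occupied pair, forcing a sum of 63.

25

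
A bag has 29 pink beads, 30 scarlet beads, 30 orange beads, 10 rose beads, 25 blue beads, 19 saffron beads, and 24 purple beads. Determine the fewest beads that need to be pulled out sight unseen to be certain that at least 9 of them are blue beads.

In the worst case for collecting blue beads, every non-blue bead comes out first.
There are 29 + 30 + 30 + 10 + 19 + 24 = 142 non-blue beads altogether.
After those, each further bead must be blue, so 142 + 9 = 151 draws guarantee 9 blue beads.

151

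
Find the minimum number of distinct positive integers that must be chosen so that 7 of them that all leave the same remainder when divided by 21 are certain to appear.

The 21 residue classes mod 21 are the pigeonholes.
With 126 integers one could put 6 in each residue class and have no class reach 7.
The 127th integer pushes some class to 7, so 21·6 + 1 = 127.

127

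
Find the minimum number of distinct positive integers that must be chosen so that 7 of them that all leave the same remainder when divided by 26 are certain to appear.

157

The 26 residue classes mod 26 are the pigeonholes.
With 156 integers one could put 6 in each residue class and have no class reach 7.
The 157th integer pushes some class to 7, so 26·6 + 1 = 157.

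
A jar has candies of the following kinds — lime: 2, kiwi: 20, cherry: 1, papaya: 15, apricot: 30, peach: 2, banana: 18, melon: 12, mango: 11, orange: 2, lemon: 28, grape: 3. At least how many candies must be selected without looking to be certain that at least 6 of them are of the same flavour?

An adversary could hand out at most 5 candies per flavour (5 flavours run out sooner): 2 + 5 + 1 + 5 + 5 + 2 + 5 + 5 + 5 + 2 + 5 + 3 = 45 candies and still no flavour has 6.
By the pigeonhole principle, one more candy lands in a flavour already at 5, so 46 draws are enough and 45 are not.

46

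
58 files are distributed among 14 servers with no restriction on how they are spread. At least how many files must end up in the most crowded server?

Pigeonhole: the 14 servers are the holes and the 58 files are the pigeons.
If every server held at most 4 files, the total would be at most 14 × 4 = 56, which is less than 58.
So some server holds at least ⌈58/14⌉ = 5 files.

5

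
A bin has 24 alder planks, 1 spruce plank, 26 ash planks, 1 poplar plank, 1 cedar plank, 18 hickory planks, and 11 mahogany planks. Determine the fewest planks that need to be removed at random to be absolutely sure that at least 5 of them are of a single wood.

An adversary could hand out at most 4 planks per wood (spruce, poplar, cedar run out sooner): 4 + 1 + 4 + 1 + 1 + 4 + 4 = 19 planks and still no wood has 5.
By the pigeonhole principle, one more plank lands in a wood already at 4, so 20 draws are enough and 19 are not.

20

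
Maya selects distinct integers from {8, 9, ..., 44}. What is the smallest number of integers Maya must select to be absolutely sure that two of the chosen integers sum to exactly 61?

Two chosen integers sum to 61 exactly when both halves of some pair {x, 61−x} with 17 ≤ x ≤ 61−x ≤ 44 are chosen — 14 such pairs.
The remaining 9 elements (those with no distinct partner in range) can never complete a 61-sum, so the worst case takes all of them and one from each pair: 9 + 14 = 23.
Pigeonhole: the 24th integer has to be the second member of some pair, so 23 + 1 = 24.

24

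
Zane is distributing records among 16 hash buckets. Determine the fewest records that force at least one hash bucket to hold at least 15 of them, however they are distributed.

225

With 224 records one could put exactly 14 in each of the 16 hash buckets, and no hash bucket would reach 15.
One more record must land in a hash bucket that already has 14, giving it 15.
So 16 × 14 + 1 = 225 records are required.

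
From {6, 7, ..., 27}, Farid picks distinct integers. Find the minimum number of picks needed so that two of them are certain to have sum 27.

15

Two chosen integers sum to 27 exactly when both halves of some pair {x, 27−x} with 6 ≤ x ≤ 27−x ≤ 21 are chosen — 8 such pairs.
The remaining 6 elements (those with no distinct partner in range) can never complete a 27-sum, so the worst case takes all of them and one from each pair: 6 + 8 = 14.
The 15th integer has to be the second member of some pair, so 14 + 1 = 15.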